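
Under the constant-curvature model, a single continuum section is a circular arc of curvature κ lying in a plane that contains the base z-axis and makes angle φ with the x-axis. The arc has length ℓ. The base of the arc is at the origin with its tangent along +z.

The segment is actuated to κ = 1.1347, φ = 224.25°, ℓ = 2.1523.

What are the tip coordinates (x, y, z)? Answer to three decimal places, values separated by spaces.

θ = κ·ℓ = 1.1347 × 2.1523 = 2.44221 rad
ρ = (1 − cos θ)/κ = (1 − -0.76524)/1.1347 = 1.55569
z = sin θ / κ = 0.64374/1.1347 = 0.56732
x = ρ cos φ = 1.55569 × cos(224.25°) = -1.11434
y = ρ sin φ = 1.55569 × sin(224.25°) = -1.08555

-1.114 -1.086 0.567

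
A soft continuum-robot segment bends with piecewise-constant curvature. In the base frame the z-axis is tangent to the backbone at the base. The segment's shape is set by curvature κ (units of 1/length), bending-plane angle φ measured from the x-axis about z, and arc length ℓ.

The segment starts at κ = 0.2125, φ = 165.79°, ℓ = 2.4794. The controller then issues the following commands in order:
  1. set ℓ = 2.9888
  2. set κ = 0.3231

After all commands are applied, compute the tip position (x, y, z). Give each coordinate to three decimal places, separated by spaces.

-1.294 0.328 2.545

initial: κ=0.2125, φ=165.79°, ℓ=2.4794
cmd 1: set ℓ=2.9888 → (κ,φ,ℓ)=(0.2125,165.79°,2.9888) → tip=(-0.8896,0.2253,2.7919)
cmd 2: set κ=0.3231 → (κ,φ,ℓ)=(0.3231,165.79°,2.9888) → tip=(-1.2936,0.3276,2.5455)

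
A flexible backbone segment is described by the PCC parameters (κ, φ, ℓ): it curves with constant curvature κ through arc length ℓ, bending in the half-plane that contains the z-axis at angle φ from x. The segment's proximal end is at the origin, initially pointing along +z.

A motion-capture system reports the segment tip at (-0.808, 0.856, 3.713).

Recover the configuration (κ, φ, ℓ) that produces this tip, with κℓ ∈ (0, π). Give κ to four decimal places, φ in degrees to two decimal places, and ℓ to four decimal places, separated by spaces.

0.1552 133.35 3.9570

ρ = √(x²+y²) = √(-0.808² + 0.856²) = 1.17712
φ = atan2(y, x) mod 360° = atan2(0.856, -0.808) = 133.3477°
|p|² = ρ² + z² = 1.17712² + 3.713² = 15.17197
κ = 2ρ / |p|² = 2×1.17712 / 15.17197 = 0.15517
θ = 2·atan2(ρ, z) = 2·atan2(1.17712, 3.713) = 0.61400 rad
ℓ = θ/κ = 0.61400/0.15517 = 3.95699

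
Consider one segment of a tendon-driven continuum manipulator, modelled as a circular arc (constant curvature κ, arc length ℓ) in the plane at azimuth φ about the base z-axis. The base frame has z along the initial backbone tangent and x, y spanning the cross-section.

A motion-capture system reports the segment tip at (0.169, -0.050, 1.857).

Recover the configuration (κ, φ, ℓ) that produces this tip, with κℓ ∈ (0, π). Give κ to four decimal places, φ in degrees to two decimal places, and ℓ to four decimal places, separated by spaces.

0.1013 343.52 1.8681

ρ = √(x²+y²) = √(0.169² + -0.050²) = 0.17624
φ = atan2(y, x) mod 360° = atan2(-0.050, 0.169) = 343.5187°
|p|² = ρ² + z² = 0.17624² + 1.857² = 3.47951
κ = 2ρ / |p|² = 2×0.17624 / 3.47951 = 0.10130
θ = 2·atan2(ρ, z) = 2·atan2(0.17624, 1.857) = 0.18925 rad
ℓ = θ/κ = 0.18925/0.10130 = 1.86813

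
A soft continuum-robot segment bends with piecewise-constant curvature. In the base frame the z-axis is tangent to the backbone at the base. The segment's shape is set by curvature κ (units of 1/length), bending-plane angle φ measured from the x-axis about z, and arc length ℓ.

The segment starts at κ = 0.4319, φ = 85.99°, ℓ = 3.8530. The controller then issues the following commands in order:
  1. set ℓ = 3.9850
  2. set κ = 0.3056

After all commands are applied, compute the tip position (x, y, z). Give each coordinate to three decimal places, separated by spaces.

initial: κ=0.4319, φ=85.99°, ℓ=3.8530
cmd 1: set ℓ=3.9850 → (κ,φ,ℓ)=(0.4319,85.99°,3.9850) → tip=(0.1862,2.6556,2.2892)
cmd 2: set κ=0.3056 → (κ,φ,ℓ)=(0.3056,85.99°,3.9850) → tip=(0.1497,2.1358,3.0705)

0.150 2.136 3.071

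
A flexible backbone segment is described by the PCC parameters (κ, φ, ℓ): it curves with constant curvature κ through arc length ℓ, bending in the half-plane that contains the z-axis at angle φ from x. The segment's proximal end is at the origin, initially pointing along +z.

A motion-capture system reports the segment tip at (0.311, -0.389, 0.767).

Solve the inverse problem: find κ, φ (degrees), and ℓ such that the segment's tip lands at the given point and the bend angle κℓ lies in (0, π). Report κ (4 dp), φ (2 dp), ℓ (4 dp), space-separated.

ρ = √(x²+y²) = √(0.311² + -0.389²) = 0.49804
φ = atan2(y, x) mod 360° = atan2(-0.389, 0.311) = 308.6418°
|p|² = ρ² + z² = 0.49804² + 0.767² = 0.83633
κ = 2ρ / |p|² = 2×0.49804 / 0.83633 = 1.19101
θ = 2·atan2(ρ, z) = 2·atan2(0.49804, 0.767) = 1.15181 rad
ℓ = θ/κ = 1.15181/1.19101 = 0.96709

1.1910 308.64 0.9671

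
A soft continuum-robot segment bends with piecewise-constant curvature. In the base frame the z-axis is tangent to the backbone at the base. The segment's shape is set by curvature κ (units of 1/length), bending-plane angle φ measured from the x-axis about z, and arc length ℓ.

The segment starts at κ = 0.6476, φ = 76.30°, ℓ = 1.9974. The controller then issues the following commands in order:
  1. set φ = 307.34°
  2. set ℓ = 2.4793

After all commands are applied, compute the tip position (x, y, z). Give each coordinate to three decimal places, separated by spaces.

0.969 -1.270 1.543

initial: κ=0.6476, φ=76.30°, ℓ=1.9974
cmd 1: set φ=307.34° → (κ,φ,ℓ)=(0.6476,307.34°,1.9974) → tip=(0.6802,-0.8916,1.4852)
cmd 2: set ℓ=2.4793 → (κ,φ,ℓ)=(0.6476,307.34°,2.4793) → tip=(0.9692,-1.2704,1.5432)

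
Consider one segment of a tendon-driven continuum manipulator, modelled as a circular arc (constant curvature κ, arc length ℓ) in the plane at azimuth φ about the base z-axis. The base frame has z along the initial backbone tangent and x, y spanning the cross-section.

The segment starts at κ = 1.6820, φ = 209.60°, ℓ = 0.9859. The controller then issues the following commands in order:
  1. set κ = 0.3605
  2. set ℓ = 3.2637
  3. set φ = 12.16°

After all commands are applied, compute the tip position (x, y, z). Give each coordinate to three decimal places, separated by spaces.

initial: κ=1.6820, φ=209.60°, ℓ=0.9859
cmd 1: set κ=0.3605 → (κ,φ,ℓ)=(0.3605,209.60°,0.9859) → tip=(-0.1507,-0.0856,0.9653)
cmd 2: set ℓ=3.2637 → (κ,φ,ℓ)=(0.3605,209.60°,3.2637) → tip=(-1.4855,-0.8439,2.5611)
cmd 3: set φ=12.16° → (κ,φ,ℓ)=(0.3605,12.16°,3.2637) → tip=(1.6701,0.3599,2.5611)

1.670 0.360 2.561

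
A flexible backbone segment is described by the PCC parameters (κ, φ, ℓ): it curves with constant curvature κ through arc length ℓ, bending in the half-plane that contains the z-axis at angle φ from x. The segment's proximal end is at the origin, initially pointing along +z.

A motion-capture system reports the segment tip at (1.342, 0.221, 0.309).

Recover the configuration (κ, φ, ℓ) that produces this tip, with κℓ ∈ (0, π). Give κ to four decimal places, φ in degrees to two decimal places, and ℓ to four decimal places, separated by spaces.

ρ = √(x²+y²) = √(1.342² + 0.221²) = 1.36008
φ = atan2(y, x) mod 360° = atan2(0.221, 1.342) = 9.3515°
|p|² = ρ² + z² = 1.36008² + 0.309² = 1.94529
κ = 2ρ / |p|² = 2×1.36008 / 1.94529 = 1.39833
θ = 2·atan2(ρ, z) = 2·atan2(1.36008, 0.309) = 2.69479 rad
ℓ = θ/κ = 2.69479/1.39833 = 1.92715

1.3983 9.35 1.9271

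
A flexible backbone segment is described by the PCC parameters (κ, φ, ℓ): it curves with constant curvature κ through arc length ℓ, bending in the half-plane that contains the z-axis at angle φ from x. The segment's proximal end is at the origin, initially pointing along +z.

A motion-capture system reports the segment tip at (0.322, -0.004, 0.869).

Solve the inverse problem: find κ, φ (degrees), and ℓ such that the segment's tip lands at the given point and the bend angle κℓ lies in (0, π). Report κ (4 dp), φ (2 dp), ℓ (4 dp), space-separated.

0.7499 359.29 0.9465

ρ = √(x²+y²) = √(0.322² + -0.004²) = 0.32202
φ = atan2(y, x) mod 360° = atan2(-0.004, 0.322) = 359.2883°
|p|² = ρ² + z² = 0.32202² + 0.869² = 0.85886
κ = 2ρ / |p|² = 2×0.32202 / 0.85886 = 0.74989
θ = 2·atan2(ρ, z) = 2·atan2(0.32202, 0.869) = 0.70976 rad
ℓ = θ/κ = 0.70976/0.74989 = 0.94649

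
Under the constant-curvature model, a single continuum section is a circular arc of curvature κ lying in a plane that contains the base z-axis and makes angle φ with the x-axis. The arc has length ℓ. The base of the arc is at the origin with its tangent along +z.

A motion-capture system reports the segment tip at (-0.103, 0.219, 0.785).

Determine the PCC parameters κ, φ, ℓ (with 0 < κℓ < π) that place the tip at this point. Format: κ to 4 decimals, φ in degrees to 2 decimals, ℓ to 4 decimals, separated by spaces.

0.7173 115.19 0.8338

ρ = √(x²+y²) = √(-0.103² + 0.219²) = 0.24201
φ = atan2(y, x) mod 360° = atan2(0.219, -0.103) = 115.1885°
|p|² = ρ² + z² = 0.24201² + 0.785² = 0.67480
κ = 2ρ / |p|² = 2×0.24201 / 0.67480 = 0.71729
θ = 2·atan2(ρ, z) = 2·atan2(0.24201, 0.785) = 0.59810 rad
ℓ = θ/κ = 0.59810/0.71729 = 0.83383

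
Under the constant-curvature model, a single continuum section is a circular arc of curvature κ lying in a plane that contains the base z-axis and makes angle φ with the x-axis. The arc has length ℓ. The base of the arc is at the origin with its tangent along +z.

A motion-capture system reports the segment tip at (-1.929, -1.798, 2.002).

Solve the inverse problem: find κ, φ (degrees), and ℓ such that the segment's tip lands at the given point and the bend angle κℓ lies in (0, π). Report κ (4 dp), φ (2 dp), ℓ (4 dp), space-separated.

0.4811 222.99 3.8303

ρ = √(x²+y²) = √(-1.929² + -1.798²) = 2.63701
φ = atan2(y, x) mod 360° = atan2(-1.798, -1.929) = 222.9869°
|p|² = ρ² + z² = 2.63701² + 2.002² = 10.96185
κ = 2ρ / |p|² = 2×2.63701 / 10.96185 = 0.48113
θ = 2·atan2(ρ, z) = 2·atan2(2.63701, 2.002) = 1.84288 rad
ℓ = θ/κ = 1.84288/0.48113 = 3.83034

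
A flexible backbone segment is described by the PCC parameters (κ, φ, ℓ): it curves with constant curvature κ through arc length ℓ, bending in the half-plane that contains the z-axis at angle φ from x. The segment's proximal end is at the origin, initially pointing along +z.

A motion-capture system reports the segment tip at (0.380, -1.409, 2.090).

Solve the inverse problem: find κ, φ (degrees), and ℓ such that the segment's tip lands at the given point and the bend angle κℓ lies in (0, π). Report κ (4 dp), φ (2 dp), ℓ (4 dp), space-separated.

0.4492 285.09 2.7140

ρ = √(x²+y²) = √(0.380² + -1.409²) = 1.45934
φ = atan2(y, x) mod 360° = atan2(-1.409, 0.380) = 285.0933°
|p|² = ρ² + z² = 1.45934² + 2.090² = 6.49778
κ = 2ρ / |p|² = 2×1.45934 / 6.49778 = 0.44918
θ = 2·atan2(ρ, z) = 2·atan2(1.45934, 2.090) = 1.21910 rad
ℓ = θ/κ = 1.21910/0.44918 = 2.71405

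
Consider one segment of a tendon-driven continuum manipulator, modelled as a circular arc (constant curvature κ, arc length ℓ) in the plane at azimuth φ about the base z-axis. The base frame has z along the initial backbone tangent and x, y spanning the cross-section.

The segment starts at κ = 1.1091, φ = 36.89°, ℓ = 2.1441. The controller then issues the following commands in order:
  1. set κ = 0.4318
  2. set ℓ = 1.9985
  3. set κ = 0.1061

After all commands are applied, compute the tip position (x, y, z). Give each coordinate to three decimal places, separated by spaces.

initial: κ=1.1091, φ=36.89°, ℓ=2.1441
cmd 1: set κ=0.4318 → (κ,φ,ℓ)=(0.4318,36.89°,2.1441) → tip=(0.7387,0.5544,1.8507)
cmd 2: set ℓ=1.9985 → (κ,φ,ℓ)=(0.4318,36.89°,1.9985) → tip=(0.6479,0.4863,1.7595)
cmd 3: set κ=0.1061 → (κ,φ,ℓ)=(0.1061,36.89°,1.9985) → tip=(0.1688,0.1267,1.9836)

0.169 0.127 1.984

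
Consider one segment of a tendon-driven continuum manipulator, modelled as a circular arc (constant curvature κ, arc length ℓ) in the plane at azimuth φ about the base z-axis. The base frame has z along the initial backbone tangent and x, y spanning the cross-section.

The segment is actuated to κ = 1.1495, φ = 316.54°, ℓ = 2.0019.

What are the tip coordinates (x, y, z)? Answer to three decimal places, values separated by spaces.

1.053 -0.998 0.648

θ = κ·ℓ = 1.1495 × 2.0019 = 2.30118 rad
ρ = (1 − cos θ)/κ = (1 − -0.66716)/1.1495 = 1.45033
z = sin θ / κ = 0.74492/1.1495 = 0.64803
x = ρ cos φ = 1.45033 × cos(316.54°) = 1.05273
y = ρ sin φ = 1.45033 × sin(316.54°) = -0.99761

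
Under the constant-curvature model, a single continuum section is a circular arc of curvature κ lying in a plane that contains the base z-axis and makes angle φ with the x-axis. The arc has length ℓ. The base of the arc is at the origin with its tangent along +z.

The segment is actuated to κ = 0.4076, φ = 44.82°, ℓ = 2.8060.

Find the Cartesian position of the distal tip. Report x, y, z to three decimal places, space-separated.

1.019 1.013 2.233

θ = κ·ℓ = 0.4076 × 2.8060 = 1.14373 rad
ρ = (1 − cos θ)/κ = (1 − 0.41421)/0.4076 = 1.43718
z = sin θ / κ = 0.91018/0.4076 = 2.23303
x = ρ cos φ = 1.43718 × cos(44.82°) = 1.01943
y = ρ sin φ = 1.43718 × sin(44.82°) = 1.01304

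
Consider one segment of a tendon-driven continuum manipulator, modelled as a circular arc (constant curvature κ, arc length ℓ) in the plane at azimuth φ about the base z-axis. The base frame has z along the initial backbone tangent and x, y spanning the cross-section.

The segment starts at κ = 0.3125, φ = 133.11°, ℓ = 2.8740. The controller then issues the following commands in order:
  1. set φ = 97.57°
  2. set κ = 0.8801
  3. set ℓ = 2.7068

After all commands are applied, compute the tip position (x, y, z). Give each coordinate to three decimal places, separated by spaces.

-0.258 1.943 0.782

initial: κ=0.3125, φ=133.11°, ℓ=2.8740
cmd 1: set φ=97.57° → (κ,φ,ℓ)=(0.3125,97.57°,2.8740) → tip=(-0.1589,1.1956,2.5029)
cmd 2: set κ=0.8801 → (κ,φ,ℓ)=(0.8801,97.57°,2.8740) → tip=(-0.2722,2.0481,0.6529)
cmd 3: set ℓ=2.7068 → (κ,φ,ℓ)=(0.8801,97.57°,2.7068) → tip=(-0.2582,1.9433,0.7822)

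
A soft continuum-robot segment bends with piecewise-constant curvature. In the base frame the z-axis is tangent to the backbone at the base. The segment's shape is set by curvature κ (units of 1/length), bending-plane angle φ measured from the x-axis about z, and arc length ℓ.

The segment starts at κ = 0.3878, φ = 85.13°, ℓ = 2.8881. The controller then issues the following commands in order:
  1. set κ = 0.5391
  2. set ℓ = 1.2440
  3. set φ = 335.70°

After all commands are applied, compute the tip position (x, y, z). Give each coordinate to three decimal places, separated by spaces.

0.366 -0.165 1.153

initial: κ=0.3878, φ=85.13°, ℓ=2.8881
cmd 1: set κ=0.5391 → (κ,φ,ℓ)=(0.5391,85.13°,2.8881) → tip=(0.1553,1.8227,1.8548)
cmd 2: set ℓ=1.2440 → (κ,φ,ℓ)=(0.5391,85.13°,1.2440) → tip=(0.0341,0.4003,1.1528)
cmd 3: set φ=335.70° → (κ,φ,ℓ)=(0.5391,335.70°,1.2440) → tip=(0.3661,-0.1653,1.1528)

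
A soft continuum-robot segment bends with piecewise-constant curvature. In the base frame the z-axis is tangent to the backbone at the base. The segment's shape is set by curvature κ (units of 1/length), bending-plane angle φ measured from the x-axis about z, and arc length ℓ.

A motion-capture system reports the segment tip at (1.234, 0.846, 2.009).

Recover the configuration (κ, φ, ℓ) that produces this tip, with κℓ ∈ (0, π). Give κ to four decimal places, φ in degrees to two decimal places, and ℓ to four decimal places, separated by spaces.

ρ = √(x²+y²) = √(1.234² + 0.846²) = 1.49615
φ = atan2(y, x) mod 360° = atan2(0.846, 1.234) = 34.4336°
|p|² = ρ² + z² = 1.49615² + 2.009² = 6.27455
κ = 2ρ / |p|² = 2×1.49615 / 6.27455 = 0.47690
θ = 2·atan2(ρ, z) = 2·atan2(1.49615, 2.009) = 1.28023 rad
ℓ = θ/κ = 1.28023/0.47690 = 2.68452

0.4769 34.43 2.6845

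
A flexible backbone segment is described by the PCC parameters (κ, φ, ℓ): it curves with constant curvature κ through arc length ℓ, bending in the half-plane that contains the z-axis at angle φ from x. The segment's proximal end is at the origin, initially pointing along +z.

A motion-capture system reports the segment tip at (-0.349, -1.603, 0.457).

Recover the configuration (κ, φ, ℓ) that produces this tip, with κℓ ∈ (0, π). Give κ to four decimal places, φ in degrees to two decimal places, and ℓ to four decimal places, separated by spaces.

1.1313 257.72 2.2967

ρ = √(x²+y²) = √(-0.349² + -1.603²) = 1.64055
φ = atan2(y, x) mod 360° = atan2(-1.603, -0.349) = 257.7174°
|p|² = ρ² + z² = 1.64055² + 0.457² = 2.90026
κ = 2ρ / |p|² = 2×1.64055 / 2.90026 = 1.13131
θ = 2·atan2(ρ, z) = 2·atan2(1.64055, 0.457) = 2.59824 rad
ℓ = θ/κ = 2.59824/1.13131 = 2.29666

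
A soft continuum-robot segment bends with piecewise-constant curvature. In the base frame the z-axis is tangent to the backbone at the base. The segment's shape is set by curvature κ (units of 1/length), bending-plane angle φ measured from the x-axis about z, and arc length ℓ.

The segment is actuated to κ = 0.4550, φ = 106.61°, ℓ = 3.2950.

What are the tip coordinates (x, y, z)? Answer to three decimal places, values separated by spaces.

θ = κ·ℓ = 0.4550 × 3.2950 = 1.49923 rad
ρ = (1 − cos θ)/κ = (1 − 0.07151)/0.4550 = 2.04064
z = sin θ / κ = 0.99744/0.4550 = 2.19218
x = ρ cos φ = 2.04064 × cos(106.61°) = -0.58333
y = ρ sin φ = 2.04064 × sin(106.61°) = 1.95549

-0.583 1.955 2.192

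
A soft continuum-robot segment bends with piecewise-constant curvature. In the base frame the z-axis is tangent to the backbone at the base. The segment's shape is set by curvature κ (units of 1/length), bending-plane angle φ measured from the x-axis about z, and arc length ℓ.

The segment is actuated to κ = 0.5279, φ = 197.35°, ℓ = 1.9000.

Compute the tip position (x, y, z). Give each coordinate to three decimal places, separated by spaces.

θ = κ·ℓ = 0.5279 × 1.9000 = 1.00301 rad
ρ = (1 − cos θ)/κ = (1 − 0.53777)/0.5279 = 0.87561
z = sin θ / κ = 0.84309/0.5279 = 1.59707
x = ρ cos φ = 0.87561 × cos(197.35°) = -0.83577
y = ρ sin φ = 0.87561 × sin(197.35°) = -0.26111

-0.836 -0.261 1.597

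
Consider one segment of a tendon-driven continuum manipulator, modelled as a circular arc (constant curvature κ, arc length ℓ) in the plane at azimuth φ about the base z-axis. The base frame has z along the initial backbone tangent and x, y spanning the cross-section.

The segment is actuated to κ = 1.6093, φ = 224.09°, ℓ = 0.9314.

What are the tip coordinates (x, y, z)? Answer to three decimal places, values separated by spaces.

-0.414 -0.401 0.620

θ = κ·ℓ = 1.6093 × 0.9314 = 1.49890 rad
ρ = (1 − cos θ)/κ = (1 − 0.07183)/1.6093 = 0.57675
z = sin θ / κ = 0.99742/1.6093 = 0.61978
x = ρ cos φ = 0.57675 × cos(224.09°) = -0.41425
y = ρ sin φ = 0.57675 × sin(224.09°) = -0.40130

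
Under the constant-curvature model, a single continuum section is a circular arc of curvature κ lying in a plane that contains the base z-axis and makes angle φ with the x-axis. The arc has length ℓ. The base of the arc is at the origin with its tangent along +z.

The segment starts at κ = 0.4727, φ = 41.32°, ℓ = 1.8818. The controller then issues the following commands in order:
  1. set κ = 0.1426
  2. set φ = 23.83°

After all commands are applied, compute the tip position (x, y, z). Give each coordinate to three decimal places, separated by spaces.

initial: κ=0.4727, φ=41.32°, ℓ=1.8818
cmd 1: set κ=0.1426 → (κ,φ,ℓ)=(0.1426,41.32°,1.8818) → tip=(0.1885,0.1657,1.8593)
cmd 2: set φ=23.83° → (κ,φ,ℓ)=(0.1426,23.83°,1.8818) → tip=(0.2296,0.1014,1.8593)

0.230 0.101 1.859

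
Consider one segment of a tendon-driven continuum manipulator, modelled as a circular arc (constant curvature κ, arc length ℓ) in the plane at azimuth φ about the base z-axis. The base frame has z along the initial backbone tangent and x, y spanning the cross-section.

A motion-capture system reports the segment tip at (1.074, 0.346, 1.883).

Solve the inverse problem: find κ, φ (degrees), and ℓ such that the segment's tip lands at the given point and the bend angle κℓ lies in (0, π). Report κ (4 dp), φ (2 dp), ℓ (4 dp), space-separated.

0.4683 17.86 2.3056

ρ = √(x²+y²) = √(1.074² + 0.346²) = 1.12836
φ = atan2(y, x) mod 360° = atan2(0.346, 1.074) = 17.8569°
|p|² = ρ² + z² = 1.12836² + 1.883² = 4.81888
κ = 2ρ / |p|² = 2×1.12836 / 4.81888 = 0.46831
θ = 2·atan2(ρ, z) = 2·atan2(1.12836, 1.883) = 1.07971 rad
ℓ = θ/κ = 1.07971/0.46831 = 2.30557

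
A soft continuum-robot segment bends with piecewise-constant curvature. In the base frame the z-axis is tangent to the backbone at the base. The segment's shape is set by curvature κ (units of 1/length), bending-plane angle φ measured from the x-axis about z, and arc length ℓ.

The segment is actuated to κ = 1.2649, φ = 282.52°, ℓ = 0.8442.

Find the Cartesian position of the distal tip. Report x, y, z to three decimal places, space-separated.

θ = κ·ℓ = 1.2649 × 0.8442 = 1.06783 rad
ρ = (1 − cos θ)/κ = (1 − 0.48203)/1.2649 = 0.40950
z = sin θ / κ = 0.87616/1.2649 = 0.69267
x = ρ cos φ = 0.40950 × cos(282.52°) = 0.08877
y = ρ sin φ = 0.40950 × sin(282.52°) = -0.39976

0.089 -0.400 0.693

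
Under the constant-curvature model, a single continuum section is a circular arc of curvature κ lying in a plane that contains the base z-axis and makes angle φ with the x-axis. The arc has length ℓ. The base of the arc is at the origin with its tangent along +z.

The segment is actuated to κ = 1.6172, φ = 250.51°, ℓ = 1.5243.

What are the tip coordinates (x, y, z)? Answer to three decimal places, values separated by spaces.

θ = κ·ℓ = 1.6172 × 1.5243 = 2.46510 rad
ρ = (1 − cos θ)/κ = (1 − -0.77977)/1.6172 = 1.10053
z = sin θ / κ = 0.62606/1.6172 = 0.38713
x = ρ cos φ = 1.10053 × cos(250.51°) = -0.36718
y = ρ sin φ = 1.10053 × sin(250.51°) = -1.03747

-0.367 -1.037 0.387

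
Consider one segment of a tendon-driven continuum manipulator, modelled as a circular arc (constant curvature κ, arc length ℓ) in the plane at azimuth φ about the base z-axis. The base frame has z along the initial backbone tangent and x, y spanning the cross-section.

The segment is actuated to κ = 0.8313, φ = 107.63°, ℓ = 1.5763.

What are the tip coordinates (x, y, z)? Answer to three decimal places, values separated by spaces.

θ = κ·ℓ = 0.8313 × 1.5763 = 1.31038 rad
ρ = (1 − cos θ)/κ = (1 − 0.25748)/0.8313 = 0.89320
z = sin θ / κ = 0.96628/0.8313 = 1.16238
x = ρ cos φ = 0.89320 × cos(107.63°) = -0.27052
y = ρ sin φ = 0.89320 × sin(107.63°) = 0.85125

-0.271 0.851 1.162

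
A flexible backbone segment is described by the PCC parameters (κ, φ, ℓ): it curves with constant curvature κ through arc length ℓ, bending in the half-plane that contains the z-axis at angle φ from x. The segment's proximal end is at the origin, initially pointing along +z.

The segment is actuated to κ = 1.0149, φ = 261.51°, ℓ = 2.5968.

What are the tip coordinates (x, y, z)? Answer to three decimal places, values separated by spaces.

θ = κ·ℓ = 1.0149 × 2.5968 = 2.63549 rad
ρ = (1 − cos θ)/κ = (1 − -0.87464)/1.0149 = 1.84712
z = sin θ / κ = 0.48477/1.0149 = 0.47765
x = ρ cos φ = 1.84712 × cos(261.51°) = -0.27270
y = ρ sin φ = 1.84712 × sin(261.51°) = -1.82688

-0.273 -1.827 0.478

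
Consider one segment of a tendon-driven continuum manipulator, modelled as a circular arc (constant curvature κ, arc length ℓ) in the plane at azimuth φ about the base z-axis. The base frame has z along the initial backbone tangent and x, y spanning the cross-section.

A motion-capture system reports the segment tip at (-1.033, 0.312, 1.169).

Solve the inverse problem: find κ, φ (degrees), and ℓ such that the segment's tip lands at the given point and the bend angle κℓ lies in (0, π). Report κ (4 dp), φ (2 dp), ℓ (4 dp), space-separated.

0.8527 163.19 1.7484

ρ = √(x²+y²) = √(-1.033² + 0.312²) = 1.07909
φ = atan2(y, x) mod 360° = atan2(0.312, -1.033) = 163.1940°
|p|² = ρ² + z² = 1.07909² + 1.169² = 2.53099
κ = 2ρ / |p|² = 2×1.07909 / 2.53099 = 0.85270
θ = 2·atan2(ρ, z) = 2·atan2(1.07909, 1.169) = 1.49085 rad
ℓ = θ/κ = 1.49085/0.85270 = 1.74839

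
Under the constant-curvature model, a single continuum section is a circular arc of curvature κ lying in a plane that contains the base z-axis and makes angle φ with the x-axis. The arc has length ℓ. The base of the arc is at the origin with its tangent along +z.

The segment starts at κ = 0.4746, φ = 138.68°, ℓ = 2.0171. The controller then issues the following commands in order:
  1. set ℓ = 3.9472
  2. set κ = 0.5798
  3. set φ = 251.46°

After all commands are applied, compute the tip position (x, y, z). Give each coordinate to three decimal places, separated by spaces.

-0.909 -2.711 1.299

initial: κ=0.4746, φ=138.68°, ℓ=2.0171
cmd 1: set ℓ=3.9472 → (κ,φ,ℓ)=(0.4746,138.68°,3.9472) → tip=(-2.0539,1.8057,2.0113)
cmd 2: set κ=0.5798 → (κ,φ,ℓ)=(0.5798,138.68°,3.9472) → tip=(-2.1473,1.8878,1.2992)
cmd 3: set φ=251.46° → (κ,φ,ℓ)=(0.5798,251.46°,3.9472) → tip=(-0.9091,-2.7107,1.2992)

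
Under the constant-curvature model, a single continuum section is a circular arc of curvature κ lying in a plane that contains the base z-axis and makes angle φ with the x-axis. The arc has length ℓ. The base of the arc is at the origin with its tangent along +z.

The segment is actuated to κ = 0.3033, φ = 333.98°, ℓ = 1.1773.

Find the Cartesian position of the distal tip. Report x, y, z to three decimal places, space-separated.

θ = κ·ℓ = 0.3033 × 1.1773 = 0.35708 rad
ρ = (1 − cos θ)/κ = (1 − 0.93692)/0.3033 = 0.20797
z = sin θ / κ = 0.34954/0.3033 = 1.15244
x = ρ cos φ = 0.20797 × cos(333.98°) = 0.18689
y = ρ sin φ = 0.20797 × sin(333.98°) = -0.09123

0.187 -0.091 1.152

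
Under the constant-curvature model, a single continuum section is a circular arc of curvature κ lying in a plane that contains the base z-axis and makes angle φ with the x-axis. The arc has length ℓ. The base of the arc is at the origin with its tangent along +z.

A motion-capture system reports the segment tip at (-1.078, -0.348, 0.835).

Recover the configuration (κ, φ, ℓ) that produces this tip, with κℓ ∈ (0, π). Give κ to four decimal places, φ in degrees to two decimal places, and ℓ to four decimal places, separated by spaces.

1.1440 197.89 1.6357

ρ = √(x²+y²) = √(-1.078² + -0.348²) = 1.13278
φ = atan2(y, x) mod 360° = atan2(-0.348, -1.078) = 197.8911°
|p|² = ρ² + z² = 1.13278² + 0.835² = 1.98041
κ = 2ρ / |p|² = 2×1.13278 / 1.98041 = 1.14398
θ = 2·atan2(ρ, z) = 2·atan2(1.13278, 0.835) = 1.87117 rad
ℓ = θ/κ = 1.87117/1.14398 = 1.63567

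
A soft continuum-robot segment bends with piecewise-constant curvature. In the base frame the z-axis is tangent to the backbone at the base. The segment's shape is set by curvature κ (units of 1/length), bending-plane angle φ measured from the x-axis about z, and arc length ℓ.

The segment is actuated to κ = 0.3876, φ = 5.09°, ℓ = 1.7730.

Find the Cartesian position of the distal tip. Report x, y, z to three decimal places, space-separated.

θ = κ·ℓ = 0.3876 × 1.7730 = 0.68721 rad
ρ = (1 − cos θ)/κ = (1 − 0.77302)/0.3876 = 0.58561
z = sin θ / κ = 0.63439/0.3876 = 1.63670
x = ρ cos φ = 0.58561 × cos(5.09°) = 0.58330
y = ρ sin φ = 0.58561 × sin(5.09°) = 0.05196

0.583 0.052 1.637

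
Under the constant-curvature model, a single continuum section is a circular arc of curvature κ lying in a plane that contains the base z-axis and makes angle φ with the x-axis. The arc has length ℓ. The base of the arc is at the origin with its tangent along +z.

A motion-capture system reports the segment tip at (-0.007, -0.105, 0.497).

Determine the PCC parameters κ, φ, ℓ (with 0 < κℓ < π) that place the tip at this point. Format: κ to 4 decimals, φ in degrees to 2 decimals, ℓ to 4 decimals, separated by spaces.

ρ = √(x²+y²) = √(-0.007² + -0.105²) = 0.10523
φ = atan2(y, x) mod 360° = atan2(-0.105, -0.007) = 266.1859°
|p|² = ρ² + z² = 0.10523² + 0.497² = 0.25808
κ = 2ρ / |p|² = 2×0.10523 / 0.25808 = 0.81550
θ = 2·atan2(ρ, z) = 2·atan2(0.10523, 0.497) = 0.41731 rad
ℓ = θ/κ = 0.41731/0.81550 = 0.51172

0.8155 266.19 0.5117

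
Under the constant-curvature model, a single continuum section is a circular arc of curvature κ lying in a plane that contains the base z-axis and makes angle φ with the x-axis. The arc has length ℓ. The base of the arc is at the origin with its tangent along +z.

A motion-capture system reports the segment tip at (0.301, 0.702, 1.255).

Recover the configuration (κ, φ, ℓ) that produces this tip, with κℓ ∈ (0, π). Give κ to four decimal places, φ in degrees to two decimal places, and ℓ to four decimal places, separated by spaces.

ρ = √(x²+y²) = √(0.301² + 0.702²) = 0.76381
φ = atan2(y, x) mod 360° = atan2(0.702, 0.301) = 66.7916°
|p|² = ρ² + z² = 0.76381² + 1.255² = 2.15843
κ = 2ρ / |p|² = 2×0.76381 / 2.15843 = 0.70775
θ = 2·atan2(ρ, z) = 2·atan2(0.76381, 1.255) = 1.09346 rad
ℓ = θ/κ = 1.09346/0.70775 = 1.54499

0.7077 66.79 1.5450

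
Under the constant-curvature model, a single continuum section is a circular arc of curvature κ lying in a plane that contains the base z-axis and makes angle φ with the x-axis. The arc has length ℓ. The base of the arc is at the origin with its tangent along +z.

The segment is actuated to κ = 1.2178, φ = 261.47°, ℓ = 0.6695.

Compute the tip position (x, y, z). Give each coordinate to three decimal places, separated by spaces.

-0.038 -0.255 0.598

θ = κ·ℓ = 1.2178 × 0.6695 = 0.81532 rad
ρ = (1 − cos θ)/κ = (1 − 0.68564)/1.2178 = 0.25814
z = sin θ / κ = 0.72794/1.2178 = 0.59775
x = ρ cos φ = 0.25814 × cos(261.47°) = -0.03829
y = ρ sin φ = 0.25814 × sin(261.47°) = -0.25528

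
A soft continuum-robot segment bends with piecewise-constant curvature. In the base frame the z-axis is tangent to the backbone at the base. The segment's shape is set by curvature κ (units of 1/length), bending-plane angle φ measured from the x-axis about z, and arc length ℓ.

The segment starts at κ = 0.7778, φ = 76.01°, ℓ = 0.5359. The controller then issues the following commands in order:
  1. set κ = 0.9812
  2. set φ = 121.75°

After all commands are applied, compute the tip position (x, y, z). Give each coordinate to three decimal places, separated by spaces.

initial: κ=0.7778, φ=76.01°, ℓ=0.5359
cmd 1: set κ=0.9812 → (κ,φ,ℓ)=(0.9812,76.01°,0.5359) → tip=(0.0333,0.1336,0.5115)
cmd 2: set φ=121.75° → (κ,φ,ℓ)=(0.9812,121.75°,0.5359) → tip=(-0.0724,0.1171,0.5115)

-0.072 0.117 0.512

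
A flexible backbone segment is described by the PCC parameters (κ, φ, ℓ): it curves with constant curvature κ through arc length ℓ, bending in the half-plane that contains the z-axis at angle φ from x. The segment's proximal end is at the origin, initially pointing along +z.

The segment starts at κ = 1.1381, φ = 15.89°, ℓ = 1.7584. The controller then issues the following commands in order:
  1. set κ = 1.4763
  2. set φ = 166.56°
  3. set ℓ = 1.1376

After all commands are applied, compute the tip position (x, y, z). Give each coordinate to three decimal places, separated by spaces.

initial: κ=1.1381, φ=15.89°, ℓ=1.7584
cmd 1: set κ=1.4763 → (κ,φ,ℓ)=(1.4763,15.89°,1.7584) → tip=(1.2084,0.3440,0.3515)
cmd 2: set φ=166.56° → (κ,φ,ℓ)=(1.4763,166.56°,1.7584) → tip=(-1.2220,0.2920,0.3515)
cmd 3: set ℓ=1.1376 → (κ,φ,ℓ)=(1.4763,166.56°,1.1376) → tip=(-0.7303,0.1745,0.6734)

-0.730 0.175 0.673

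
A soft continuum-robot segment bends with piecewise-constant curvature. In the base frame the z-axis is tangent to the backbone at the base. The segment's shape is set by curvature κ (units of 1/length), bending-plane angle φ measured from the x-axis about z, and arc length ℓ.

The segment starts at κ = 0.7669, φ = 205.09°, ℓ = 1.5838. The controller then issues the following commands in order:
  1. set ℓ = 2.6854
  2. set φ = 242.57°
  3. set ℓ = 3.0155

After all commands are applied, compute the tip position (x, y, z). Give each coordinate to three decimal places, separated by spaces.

initial: κ=0.7669, φ=205.09°, ℓ=1.5838
cmd 1: set ℓ=2.6854 → (κ,φ,ℓ)=(0.7669,205.09°,2.6854) → tip=(-1.7353,-0.8125,1.1514)
cmd 2: set φ=242.57° → (κ,φ,ℓ)=(0.7669,242.57°,2.6854) → tip=(-0.8827,-1.7006,1.1514)
cmd 3: set ℓ=3.0155 → (κ,φ,ℓ)=(0.7669,242.57°,3.0155) → tip=(-1.0065,-1.9393,0.9614)

-1.007 -1.939 0.961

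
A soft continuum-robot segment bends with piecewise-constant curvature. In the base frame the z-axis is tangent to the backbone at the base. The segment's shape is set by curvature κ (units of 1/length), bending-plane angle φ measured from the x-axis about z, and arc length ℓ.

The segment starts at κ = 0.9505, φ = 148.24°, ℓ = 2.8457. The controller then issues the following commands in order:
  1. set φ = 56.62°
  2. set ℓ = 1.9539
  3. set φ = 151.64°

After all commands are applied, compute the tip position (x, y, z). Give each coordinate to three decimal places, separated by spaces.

initial: κ=0.9505, φ=148.24°, ℓ=2.8457
cmd 1: set φ=56.62° → (κ,φ,ℓ)=(0.9505,56.62°,2.8457) → tip=(1.1033,1.6746,0.4450)
cmd 2: set ℓ=1.9539 → (κ,φ,ℓ)=(0.9505,56.62°,1.9539) → tip=(0.7424,1.1267,1.0092)
cmd 3: set φ=151.64° → (κ,φ,ℓ)=(0.9505,151.64°,1.9539) → tip=(-1.1873,0.6409,1.0092)

-1.187 0.641 1.009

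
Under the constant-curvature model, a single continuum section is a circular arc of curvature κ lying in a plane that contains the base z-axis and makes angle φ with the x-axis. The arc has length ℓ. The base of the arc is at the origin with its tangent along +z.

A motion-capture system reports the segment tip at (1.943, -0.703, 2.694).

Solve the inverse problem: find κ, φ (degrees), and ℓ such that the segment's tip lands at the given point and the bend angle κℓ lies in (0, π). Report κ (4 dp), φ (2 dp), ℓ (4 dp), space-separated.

0.3585 340.11 3.6501

ρ = √(x²+y²) = √(1.943² + -0.703²) = 2.06627
φ = atan2(y, x) mod 360° = atan2(-0.703, 1.943) = 340.1093°
|p|² = ρ² + z² = 2.06627² + 2.694² = 11.52709
κ = 2ρ / |p|² = 2×2.06627 / 11.52709 = 0.35851
θ = 2·atan2(ρ, z) = 2·atan2(2.06627, 2.694) = 1.30857 rad
ℓ = θ/κ = 1.30857/0.35851 = 3.65007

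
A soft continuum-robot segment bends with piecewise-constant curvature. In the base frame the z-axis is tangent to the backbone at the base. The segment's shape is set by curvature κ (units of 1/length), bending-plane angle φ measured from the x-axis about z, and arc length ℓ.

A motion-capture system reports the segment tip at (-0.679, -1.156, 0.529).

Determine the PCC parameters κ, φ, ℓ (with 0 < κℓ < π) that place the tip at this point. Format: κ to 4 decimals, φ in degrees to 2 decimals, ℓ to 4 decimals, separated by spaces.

ρ = √(x²+y²) = √(-0.679² + -1.156²) = 1.34066
φ = atan2(y, x) mod 360° = atan2(-1.156, -0.679) = 239.5713°
|p|² = ρ² + z² = 1.34066² + 0.529² = 2.07722
κ = 2ρ / |p|² = 2×1.34066 / 2.07722 = 1.29083
θ = 2·atan2(ρ, z) = 2·atan2(1.34066, 0.529) = 2.38994 rad
ℓ = θ/κ = 2.38994/1.29083 = 1.85148

1.2908 239.57 1.8515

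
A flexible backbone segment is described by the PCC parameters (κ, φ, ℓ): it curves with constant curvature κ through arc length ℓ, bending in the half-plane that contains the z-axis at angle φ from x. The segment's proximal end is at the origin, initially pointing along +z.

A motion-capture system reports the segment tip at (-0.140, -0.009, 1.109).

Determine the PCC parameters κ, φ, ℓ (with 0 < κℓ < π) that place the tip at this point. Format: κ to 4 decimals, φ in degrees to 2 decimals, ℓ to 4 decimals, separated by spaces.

0.2245 183.68 1.1208

ρ = √(x²+y²) = √(-0.140² + -0.009²) = 0.14029
φ = atan2(y, x) mod 360° = atan2(-0.009, -0.140) = 183.6782°
|p|² = ρ² + z² = 0.14029² + 1.109² = 1.24956
κ = 2ρ / |p|² = 2×0.14029 / 1.24956 = 0.22454
θ = 2·atan2(ρ, z) = 2·atan2(0.14029, 1.109) = 0.25166 rad
ℓ = θ/κ = 0.25166/0.22454 = 1.12079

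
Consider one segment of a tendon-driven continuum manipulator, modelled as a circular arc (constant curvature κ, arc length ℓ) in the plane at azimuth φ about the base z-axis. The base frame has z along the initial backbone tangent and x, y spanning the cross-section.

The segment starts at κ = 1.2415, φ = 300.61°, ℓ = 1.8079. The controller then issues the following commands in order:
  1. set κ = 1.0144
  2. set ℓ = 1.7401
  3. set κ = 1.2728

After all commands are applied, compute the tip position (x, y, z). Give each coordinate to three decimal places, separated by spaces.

0.640 -1.082 0.628

initial: κ=1.2415, φ=300.61°, ℓ=1.8079
cmd 1: set κ=1.0144 → (κ,φ,ℓ)=(1.0144,300.61°,1.8079) → tip=(0.6325,-1.0691,0.9519)
cmd 2: set ℓ=1.7401 → (κ,φ,ℓ)=(1.0144,300.61°,1.7401) → tip=(0.5989,-1.0123,0.9672)
cmd 3: set κ=1.2728 → (κ,φ,ℓ)=(1.2728,300.61°,1.7401) → tip=(0.6403,-1.0822,0.6283)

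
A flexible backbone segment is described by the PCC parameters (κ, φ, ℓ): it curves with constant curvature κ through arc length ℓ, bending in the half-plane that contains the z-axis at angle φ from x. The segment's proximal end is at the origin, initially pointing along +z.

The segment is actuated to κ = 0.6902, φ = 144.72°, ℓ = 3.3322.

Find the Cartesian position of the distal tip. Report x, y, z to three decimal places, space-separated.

θ = κ·ℓ = 0.6902 × 3.3322 = 2.29988 rad
ρ = (1 − cos θ)/κ = (1 − -0.66619)/0.6902 = 2.41407
z = sin θ / κ = 0.74578/0.6902 = 1.08053
x = ρ cos φ = 2.41407 × cos(144.72°) = -1.97070
y = ρ sin φ = 2.41407 × sin(144.72°) = 1.39430

-1.971 1.394 1.081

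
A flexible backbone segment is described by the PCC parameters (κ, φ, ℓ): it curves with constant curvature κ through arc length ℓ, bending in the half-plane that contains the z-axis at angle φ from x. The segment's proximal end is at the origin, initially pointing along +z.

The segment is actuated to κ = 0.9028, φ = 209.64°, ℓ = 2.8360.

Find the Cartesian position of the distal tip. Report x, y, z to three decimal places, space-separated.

θ = κ·ℓ = 0.9028 × 2.8360 = 2.56034 rad
ρ = (1 − cos θ)/κ = (1 − -0.83578)/0.9028 = 2.03342
z = sin θ / κ = 0.54907/0.9028 = 0.60819
x = ρ cos φ = 2.03342 × cos(209.64°) = -1.76735
y = ρ sin φ = 2.03342 × sin(209.64°) = -1.00563

-1.767 -1.006 0.608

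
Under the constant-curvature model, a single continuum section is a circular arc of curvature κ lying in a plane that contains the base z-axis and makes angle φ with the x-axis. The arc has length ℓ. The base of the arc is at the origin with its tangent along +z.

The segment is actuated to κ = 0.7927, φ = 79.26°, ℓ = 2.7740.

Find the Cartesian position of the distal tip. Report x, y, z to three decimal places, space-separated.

θ = κ·ℓ = 0.7927 × 2.7740 = 2.19895 rad
ρ = (1 − cos θ)/κ = (1 − -0.58765)/0.7927 = 2.00284
z = sin θ / κ = 0.80911/0.7927 = 1.02071
x = ρ cos φ = 2.00284 × cos(79.26°) = 0.37323
y = ρ sin φ = 2.00284 × sin(79.26°) = 1.96776

0.373 1.968 1.021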